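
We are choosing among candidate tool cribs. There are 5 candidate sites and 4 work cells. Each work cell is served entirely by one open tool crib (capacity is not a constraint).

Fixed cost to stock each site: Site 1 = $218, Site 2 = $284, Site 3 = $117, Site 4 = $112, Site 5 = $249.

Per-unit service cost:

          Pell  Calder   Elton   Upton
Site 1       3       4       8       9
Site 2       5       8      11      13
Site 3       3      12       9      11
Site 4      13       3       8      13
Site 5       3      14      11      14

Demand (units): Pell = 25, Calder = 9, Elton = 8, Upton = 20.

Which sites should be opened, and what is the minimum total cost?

For any fixed open set, each work cell goes to its cheapest open site; total = fixed + service.
{Site 1}: Pell→Site 1 3·25=75, Calder→Site 1 4·9=36, Elton→Site 1 8·8=64, Upton→Site 1 9·20=180. Service 355; fixed 218; total 573.
{Site 3}: Pell→Site 3 3·25=75, Calder→Site 3 12·9=108, Elton→Site 3 9·8=72, Upton→Site 3 11·20=220. Service 475; fixed 117; total 592.
{Site 3, Site 4}: service 386 + fixed 229 = 615
{Site 1, Site 2, Site 3, Site 4, Site 5}: service 346 + fixed 980 = 1326
No other subset beats 573.

Open Site 1 only; minimum total cost 573.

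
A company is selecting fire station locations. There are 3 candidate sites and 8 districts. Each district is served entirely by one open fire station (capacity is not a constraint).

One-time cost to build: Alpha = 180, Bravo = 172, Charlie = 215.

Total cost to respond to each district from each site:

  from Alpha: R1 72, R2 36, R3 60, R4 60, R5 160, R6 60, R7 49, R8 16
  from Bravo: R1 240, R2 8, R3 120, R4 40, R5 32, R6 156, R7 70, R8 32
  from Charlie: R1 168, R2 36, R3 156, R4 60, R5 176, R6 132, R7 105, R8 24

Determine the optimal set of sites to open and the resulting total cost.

Open Alpha and Bravo; minimum total cost 689.

For any fixed open set, each district goes to its cheapest open site; total = fixed + service.
{Alpha, Bravo}: R1→Alpha 72, R2→Bravo 8, R3→Alpha 60, R4→Bravo 40, R5→Bravo 32, R6→Alpha 60, R7→Alpha 49, R8→Alpha 16. Service 337; fixed 352; total 689.
{Alpha}: service 513 + fixed 180 = 693
{Bravo}: R1→Bravo 240, R2→Bravo 8, R3→Bravo 120, R4→Bravo 40, R5→Bravo 32, R6→Bravo 156, R7→Bravo 70, R8→Bravo 32. Service 698; fixed 172; total 870.
{Alpha, Bravo, Charlie}: service 337 + fixed 567 = 904
No other subset beats 689.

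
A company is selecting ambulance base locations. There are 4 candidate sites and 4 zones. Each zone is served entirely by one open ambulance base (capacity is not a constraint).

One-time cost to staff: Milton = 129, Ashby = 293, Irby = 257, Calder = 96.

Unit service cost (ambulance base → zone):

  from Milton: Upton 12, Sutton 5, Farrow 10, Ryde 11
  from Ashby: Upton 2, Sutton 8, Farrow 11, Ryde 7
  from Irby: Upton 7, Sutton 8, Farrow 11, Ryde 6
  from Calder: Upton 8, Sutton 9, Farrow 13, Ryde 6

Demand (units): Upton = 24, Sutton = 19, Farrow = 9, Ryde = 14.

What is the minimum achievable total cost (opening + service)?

Minimum total cost: 660

For any fixed open set, each zone goes to its cheapest open site; total = fixed + service.
{Calder}: Upton→Calder 8·24=192, Sutton→Calder 9·19=171, Farrow→Calder 13·9=117, Ryde→Calder 6·14=84. Service 564; fixed 96; total 660.
{Milton, Calder}: Upton→Calder 8·24=192, Sutton→Milton 5·19=95, Farrow→Milton 10·9=90, Ryde→Calder 6·14=84. Service 461; fixed 225; total 686.
{Ashby}: service 397 + fixed 293 = 690
{Milton, Ashby, Irby, Calder}: Upton→Ashby 2·24=48, Sutton→Milton 5·19=95, Farrow→Milton 10·9=90, Ryde→Irby 6·14=84. Service 317; fixed 775; total 1092.
No other subset beats 660.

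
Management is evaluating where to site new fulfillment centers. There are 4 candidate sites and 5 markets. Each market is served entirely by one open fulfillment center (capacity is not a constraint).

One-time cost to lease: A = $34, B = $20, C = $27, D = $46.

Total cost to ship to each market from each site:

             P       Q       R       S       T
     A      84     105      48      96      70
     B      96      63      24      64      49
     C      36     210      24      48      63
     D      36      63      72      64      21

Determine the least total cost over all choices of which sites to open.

For any fixed open set, each market goes to its cheapest open site; total = fixed + service.
{C, D}: P→C 36, Q→D 63, R→C 24, S→C 48, T→D 21. Service 192; fixed 73; total 265.
{B, C}: P→C 36, Q→B 63, R→B 24, S→C 48, T→B 49. Service 220; fixed 47; total 267.
{B, D}: P→D 36, Q→B 63, R→B 24, S→B 64, T→D 21. Service 208; fixed 66; total 274.
{A, B, C, D}: service 192 + fixed 127 = 319
No other subset beats 265.

Minimum total cost: 265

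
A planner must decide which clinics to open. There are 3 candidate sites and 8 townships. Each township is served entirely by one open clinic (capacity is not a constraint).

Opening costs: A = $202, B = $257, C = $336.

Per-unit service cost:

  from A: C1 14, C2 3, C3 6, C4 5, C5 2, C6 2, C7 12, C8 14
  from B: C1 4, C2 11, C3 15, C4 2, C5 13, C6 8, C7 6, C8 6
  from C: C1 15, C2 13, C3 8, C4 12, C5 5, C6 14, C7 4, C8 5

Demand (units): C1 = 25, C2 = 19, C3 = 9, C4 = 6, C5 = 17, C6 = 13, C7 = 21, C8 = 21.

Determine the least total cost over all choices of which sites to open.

Minimum total cost: 994

For any fixed open set, each township goes to its cheapest open site; total = fixed + service.
{A, B}: C1→B 4·25=100, C2→A 3·19=57, C3→A 6·9=54, C4→B 2·6=12, C5→A 2·17=34, C6→A 2·13=26, C7→B 6·21=126, C8→B 6·21=126. Service 535; fixed 459; total 994.
{A, B, C}: service 472 + fixed 795 = 1267
{A, C}: C1→A 14·25=350, C2→A 3·19=57, C3→A 6·9=54, C4→A 5·6=30, C5→A 2·17=34, C6→A 2·13=26, C7→C 4·21=84, C8→C 5·21=105. Service 740; fixed 538; total 1278.
{A}: C1→A 14·25=350, C2→A 3·19=57, C3→A 6·9=54, C4→A 5·6=30, C5→A 2·17=34, C6→A 2·13=26, C7→A 12·21=252, C8→A 14·21=294. Service 1097; fixed 202; total 1299.
(All 7 nonempty subsets were checked; A and B is lowest.)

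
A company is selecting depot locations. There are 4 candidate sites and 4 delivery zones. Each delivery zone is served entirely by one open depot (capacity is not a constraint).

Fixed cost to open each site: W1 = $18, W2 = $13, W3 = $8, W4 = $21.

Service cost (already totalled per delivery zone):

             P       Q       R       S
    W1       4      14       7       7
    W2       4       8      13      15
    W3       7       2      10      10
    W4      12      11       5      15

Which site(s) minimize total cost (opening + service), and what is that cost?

Open W3 only; minimum total cost 37.

For any fixed open set, each delivery zone goes to its cheapest open site; total = fixed + service.
{W3}: P→W3 7, Q→W3 2, R→W3 10, S→W3 10. Service 29; fixed 8; total 37.
{W1, W3}: service 20 + fixed 26 = 46
{W2, W3}: P→W2 4, Q→W3 2, R→W3 10, S→W3 10. Service 26; fixed 21; total 47.
{W1, W2, W3, W4}: P→W1 4, Q→W3 2, R→W4 5, S→W1 7. Service 18; fixed 60; total 78.
No other subset beats 37.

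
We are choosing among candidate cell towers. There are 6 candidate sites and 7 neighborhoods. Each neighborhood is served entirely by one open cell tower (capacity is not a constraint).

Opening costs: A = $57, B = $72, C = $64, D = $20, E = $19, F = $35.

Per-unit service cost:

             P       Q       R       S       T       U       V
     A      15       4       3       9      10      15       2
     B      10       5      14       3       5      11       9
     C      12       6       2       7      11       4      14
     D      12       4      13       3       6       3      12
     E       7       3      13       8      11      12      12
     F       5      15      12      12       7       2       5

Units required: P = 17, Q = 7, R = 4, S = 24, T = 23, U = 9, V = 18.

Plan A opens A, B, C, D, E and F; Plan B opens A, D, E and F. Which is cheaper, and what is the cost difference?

Plan A: {A, B, C, D, E, F}: P→F 5·17=85, Q→E 3·7=21, R→C 2·4=8, S→B 3·24=72, T→B 5·23=115, U→F 2·9=18, V→A 2·18=36. Service 355; fixed 267; total 622.
Plan B: {A, D, E, F}: P→F 5·17=85, Q→E 3·7=21, R→A 3·4=12, S→D 3·24=72, T→D 6·23=138, U→F 2·9=18, V→A 2·18=36. Service 382; fixed 131; total 513.
Difference: |622 − 513| = 109.

Plan B is cheaper by 109.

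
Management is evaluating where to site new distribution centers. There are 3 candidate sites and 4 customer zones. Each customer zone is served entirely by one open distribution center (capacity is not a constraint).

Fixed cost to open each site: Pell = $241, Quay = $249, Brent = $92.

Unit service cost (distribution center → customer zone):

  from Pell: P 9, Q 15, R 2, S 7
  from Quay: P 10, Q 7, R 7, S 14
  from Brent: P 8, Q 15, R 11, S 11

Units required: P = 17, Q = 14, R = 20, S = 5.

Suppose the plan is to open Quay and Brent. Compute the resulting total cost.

Total cost: 770

Each customer zone is assigned to its cheapest site among the open ones.
{Quay, Brent}: P→Brent 8·17=136, Q→Quay 7·14=98, R→Quay 7·20=140, S→Brent 11·5=55. Service 429; fixed 341; total 770.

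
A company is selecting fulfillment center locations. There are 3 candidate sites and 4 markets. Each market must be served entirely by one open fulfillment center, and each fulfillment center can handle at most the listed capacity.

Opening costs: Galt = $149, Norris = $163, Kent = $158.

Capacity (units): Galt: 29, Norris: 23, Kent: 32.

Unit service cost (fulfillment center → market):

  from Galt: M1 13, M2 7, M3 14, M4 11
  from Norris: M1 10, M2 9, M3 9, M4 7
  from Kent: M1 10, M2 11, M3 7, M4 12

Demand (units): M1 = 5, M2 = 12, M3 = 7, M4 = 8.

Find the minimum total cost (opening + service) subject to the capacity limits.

Open {Kent}: M1→Kent 10·5=50, M2→Kent 11·12=132, M3→Kent 7·7=49, M4→Kent 12·8=96.
Loads: Kent carries 32/32. Service 327; fixed 158; total 485.
Next best feasible plan costs 565.

Minimum total cost: 485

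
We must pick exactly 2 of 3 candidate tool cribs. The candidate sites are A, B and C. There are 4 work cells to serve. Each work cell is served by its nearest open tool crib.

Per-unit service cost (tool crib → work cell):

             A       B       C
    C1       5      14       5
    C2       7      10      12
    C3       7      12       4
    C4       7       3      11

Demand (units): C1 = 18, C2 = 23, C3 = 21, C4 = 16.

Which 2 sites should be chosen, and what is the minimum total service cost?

Choose A and B; total service cost 446.

With exactly 2 open, each work cell uses its cheapest among the chosen.
{A, B}: C1→A 5·18=90, C2→A 7·23=161, C3→A 7·21=147, C4→B 3·16=48. Service cost 446.
{A, C}: service cost 447
{B, C}: service cost 452
Among all 3 size-2 choices, {A, B} is lowest.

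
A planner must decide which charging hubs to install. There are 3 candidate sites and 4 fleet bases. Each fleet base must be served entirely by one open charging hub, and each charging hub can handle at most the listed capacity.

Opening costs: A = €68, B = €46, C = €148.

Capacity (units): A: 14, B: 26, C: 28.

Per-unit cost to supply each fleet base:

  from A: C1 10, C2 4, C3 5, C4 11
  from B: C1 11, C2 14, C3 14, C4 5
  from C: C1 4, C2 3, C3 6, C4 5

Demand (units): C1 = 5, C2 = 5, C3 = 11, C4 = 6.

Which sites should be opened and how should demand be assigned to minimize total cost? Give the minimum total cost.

Minimum total cost: 279

Open {C}: C1→C 4·5=20, C2→C 3·5=15, C3→C 6·11=66, C4→C 5·6=30.
Loads: C carries 27/28. Service 131; fixed 148; total 279.
Next best feasible plan costs 324.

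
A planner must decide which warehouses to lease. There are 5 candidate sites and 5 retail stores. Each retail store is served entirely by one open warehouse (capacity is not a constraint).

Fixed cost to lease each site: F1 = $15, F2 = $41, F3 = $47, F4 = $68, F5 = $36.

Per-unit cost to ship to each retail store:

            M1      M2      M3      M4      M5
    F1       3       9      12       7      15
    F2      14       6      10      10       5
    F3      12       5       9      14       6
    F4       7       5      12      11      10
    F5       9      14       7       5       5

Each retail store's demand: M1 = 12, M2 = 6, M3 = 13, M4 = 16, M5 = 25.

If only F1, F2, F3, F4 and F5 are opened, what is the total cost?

Total cost: 569

Each retail store is assigned to its cheapest site among the open ones.
{F1, F2, F3, F4, F5}: M1→F1 3·12=36, M2→F3 5·6=30, M3→F5 7·13=91, M4→F5 5·16=80, M5→F2 5·25=125. Service 362; fixed 207; total 569.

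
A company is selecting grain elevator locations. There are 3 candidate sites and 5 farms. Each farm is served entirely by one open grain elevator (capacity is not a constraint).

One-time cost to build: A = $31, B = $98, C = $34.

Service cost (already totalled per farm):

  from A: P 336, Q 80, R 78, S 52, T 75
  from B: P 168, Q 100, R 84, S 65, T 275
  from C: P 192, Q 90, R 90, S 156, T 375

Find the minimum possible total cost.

For any fixed open set, each farm goes to its cheapest open site; total = fixed + service.
{A, C}: P→C 192, Q→A 80, R→A 78, S→A 52, T→A 75. Service 477; fixed 65; total 542.
{A, B}: service 453 + fixed 129 = 582
{A, B, C}: P→B 168, Q→A 80, R→A 78, S→A 52, T→A 75. Service 453; fixed 163; total 616.
{A}: service 621 + fixed 31 = 652
No other subset beats 542.

Minimum total cost: 542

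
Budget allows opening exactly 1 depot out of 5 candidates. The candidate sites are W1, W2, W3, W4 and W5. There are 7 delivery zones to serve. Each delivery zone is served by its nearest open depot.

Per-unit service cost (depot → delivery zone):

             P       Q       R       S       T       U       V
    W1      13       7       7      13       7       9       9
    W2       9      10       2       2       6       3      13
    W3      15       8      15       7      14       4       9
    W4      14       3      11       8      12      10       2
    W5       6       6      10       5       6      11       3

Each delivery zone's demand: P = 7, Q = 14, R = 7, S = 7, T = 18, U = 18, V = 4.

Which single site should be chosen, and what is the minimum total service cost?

Choose W2 only; total service cost 445.

With exactly 1 open, each delivery zone uses its cheapest among the chosen.
{W2}: P→W2 9·7=63, Q→W2 10·14=140, R→W2 2·7=14, S→W2 2·7=14, T→W2 6·18=108, U→W2 3·18=54, V→W2 13·4=52. Service cost 445.
{W5}: service cost 549
{W1}: service cost 653
Among all 5 size-1 choices, {W2} is lowest.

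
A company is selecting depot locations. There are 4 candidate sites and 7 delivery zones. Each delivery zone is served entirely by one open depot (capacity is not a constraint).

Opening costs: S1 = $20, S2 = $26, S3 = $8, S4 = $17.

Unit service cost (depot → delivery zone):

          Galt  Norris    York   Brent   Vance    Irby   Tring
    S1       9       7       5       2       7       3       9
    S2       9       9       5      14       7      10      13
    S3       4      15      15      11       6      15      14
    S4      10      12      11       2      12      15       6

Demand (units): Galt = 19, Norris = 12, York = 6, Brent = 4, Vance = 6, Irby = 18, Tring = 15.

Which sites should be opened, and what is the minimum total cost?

Open S1, S3 and S4; minimum total cost 423.

For any fixed open set, each delivery zone goes to its cheapest open site; total = fixed + service.
{S1, S3, S4}: Galt→S3 4·19=76, Norris→S1 7·12=84, York→S1 5·6=30, Brent→S1 2·4=8, Vance→S3 6·6=36, Irby→S1 3·18=54, Tring→S4 6·15=90. Service 378; fixed 45; total 423.
{S1, S2, S3, S4}: service 378 + fixed 71 = 449
{S1, S3}: Galt→S3 4·19=76, Norris→S1 7·12=84, York→S1 5·6=30, Brent→S1 2·4=8, Vance→S3 6·6=36, Irby→S1 3·18=54, Tring→S1 9·15=135. Service 423; fixed 28; total 451.
{S3}: Galt→S3 4·19=76, Norris→S3 15·12=180, York→S3 15·6=90, Brent→S3 11·4=44, Vance→S3 6·6=36, Irby→S3 15·18=270, Tring→S3 14·15=210. Service 906; fixed 8; total 914.
No other subset beats 423.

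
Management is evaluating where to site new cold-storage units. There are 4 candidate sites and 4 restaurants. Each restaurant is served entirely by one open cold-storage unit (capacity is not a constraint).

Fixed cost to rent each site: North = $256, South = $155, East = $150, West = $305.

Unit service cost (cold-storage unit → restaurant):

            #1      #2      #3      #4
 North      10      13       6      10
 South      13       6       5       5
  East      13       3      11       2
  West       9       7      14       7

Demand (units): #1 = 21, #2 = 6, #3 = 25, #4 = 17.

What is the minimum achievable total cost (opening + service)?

Minimum total cost: 674

For any fixed open set, each restaurant goes to its cheapest open site; total = fixed + service.
{South}: #1→South 13·21=273, #2→South 6·6=36, #3→South 5·25=125, #4→South 5·17=85. Service 519; fixed 155; total 674.
{East}: service 600 + fixed 150 = 750
{South, East}: service 450 + fixed 305 = 755
{North, South, East, West}: service 366 + fixed 866 = 1232
No other subset beats 674.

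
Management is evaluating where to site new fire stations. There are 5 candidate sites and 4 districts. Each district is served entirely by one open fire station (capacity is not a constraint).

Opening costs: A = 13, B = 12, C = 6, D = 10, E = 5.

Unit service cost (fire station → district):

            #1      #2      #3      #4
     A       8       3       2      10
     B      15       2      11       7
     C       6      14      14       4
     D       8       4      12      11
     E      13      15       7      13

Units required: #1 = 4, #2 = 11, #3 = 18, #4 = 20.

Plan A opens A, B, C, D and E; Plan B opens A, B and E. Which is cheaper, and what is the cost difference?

Plan A: {A, B, C, D, E}: #1→C 6·4=24, #2→B 2·11=22, #3→A 2·18=36, #4→C 4·20=80. Service 162; fixed 46; total 208.
Plan B: {A, B, E}: #1→A 8·4=32, #2→B 2·11=22, #3→A 2·18=36, #4→B 7·20=140. Service 230; fixed 30; total 260.
Difference: |208 − 260| = 52.

Plan A is cheaper by 52.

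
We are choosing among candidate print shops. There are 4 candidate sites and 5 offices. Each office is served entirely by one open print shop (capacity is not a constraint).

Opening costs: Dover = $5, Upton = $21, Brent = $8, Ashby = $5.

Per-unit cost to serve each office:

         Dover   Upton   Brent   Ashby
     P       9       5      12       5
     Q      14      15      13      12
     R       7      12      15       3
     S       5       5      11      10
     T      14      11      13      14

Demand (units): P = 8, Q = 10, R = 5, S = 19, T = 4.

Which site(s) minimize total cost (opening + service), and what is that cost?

For any fixed open set, each office goes to its cheapest open site; total = fixed + service.
{Dover, Ashby}: P→Ashby 5·8=40, Q→Ashby 12·10=120, R→Ashby 3·5=15, S→Dover 5·19=95, T→Dover 14·4=56. Service 326; fixed 10; total 336.
{Dover, Brent, Ashby}: P→Ashby 5·8=40, Q→Ashby 12·10=120, R→Ashby 3·5=15, S→Dover 5·19=95, T→Brent 13·4=52. Service 322; fixed 18; total 340.
{Upton, Ashby}: service 314 + fixed 26 = 340
{Dover, Upton, Brent, Ashby}: service 314 + fixed 39 = 353
(All 15 nonempty subsets were checked; Dover and Ashby is lowest.)

Open Dover and Ashby; minimum total cost 336.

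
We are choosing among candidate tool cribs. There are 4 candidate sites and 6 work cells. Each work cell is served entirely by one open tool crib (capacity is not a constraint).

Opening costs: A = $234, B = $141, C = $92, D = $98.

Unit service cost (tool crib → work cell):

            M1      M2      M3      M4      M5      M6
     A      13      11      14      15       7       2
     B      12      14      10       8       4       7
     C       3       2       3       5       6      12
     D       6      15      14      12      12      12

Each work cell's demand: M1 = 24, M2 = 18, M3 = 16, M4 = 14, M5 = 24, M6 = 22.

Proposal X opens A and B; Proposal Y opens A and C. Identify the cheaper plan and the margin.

Proposal Y is cheaper by 533.

Proposal X: {A, B}: M1→B 12·24=288, M2→A 11·18=198, M3→B 10·16=160, M4→B 8·14=112, M5→B 4·24=96, M6→A 2·22=44. Service 898; fixed 375; total 1273.
Proposal Y: {A, C}: M1→C 3·24=72, M2→C 2·18=36, M3→C 3·16=48, M4→C 5·14=70, M5→C 6·24=144, M6→A 2·22=44. Service 414; fixed 326; total 740.
Difference: |1273 − 740| = 533.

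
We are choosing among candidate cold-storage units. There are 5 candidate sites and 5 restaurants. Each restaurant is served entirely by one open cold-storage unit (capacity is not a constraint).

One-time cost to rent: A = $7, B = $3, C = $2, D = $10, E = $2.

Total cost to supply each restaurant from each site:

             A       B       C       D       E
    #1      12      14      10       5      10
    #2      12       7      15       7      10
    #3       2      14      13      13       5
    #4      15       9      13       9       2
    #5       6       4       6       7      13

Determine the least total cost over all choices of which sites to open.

Minimum total cost: 33

For any fixed open set, each restaurant goes to its cheapest open site; total = fixed + service.
{B, E}: #1→E 10, #2→B 7, #3→E 5, #4→E 2, #5→B 4. Service 28; fixed 5; total 33.
{B, C, E}: #1→C 10, #2→B 7, #3→E 5, #4→E 2, #5→B 4. Service 28; fixed 7; total 35.
{A, B, E}: service 25 + fixed 12 = 37
{A, B, C, D, E}: #1→D 5, #2→B 7, #3→A 2, #4→E 2, #5→B 4. Service 20; fixed 24; total 44.
No other subset beats 33.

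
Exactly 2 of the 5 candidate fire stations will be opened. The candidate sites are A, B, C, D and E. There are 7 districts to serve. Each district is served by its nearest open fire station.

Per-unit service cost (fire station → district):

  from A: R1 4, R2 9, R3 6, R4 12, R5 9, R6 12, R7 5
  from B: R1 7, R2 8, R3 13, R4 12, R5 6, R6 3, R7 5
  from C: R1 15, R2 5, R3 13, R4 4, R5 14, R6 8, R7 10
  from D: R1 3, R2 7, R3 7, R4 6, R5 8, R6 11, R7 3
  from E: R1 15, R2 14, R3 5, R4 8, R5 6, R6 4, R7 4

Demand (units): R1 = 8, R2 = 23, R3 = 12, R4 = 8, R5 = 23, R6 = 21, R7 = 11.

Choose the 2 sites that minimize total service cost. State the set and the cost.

Choose D and E; total service cost 548.

With exactly 2 open, each district uses its cheapest among the chosen.
{D, E}: R1→D 3·8=24, R2→D 7·23=161, R3→E 5·12=60, R4→D 6·8=48, R5→E 6·23=138, R6→E 4·21=84, R7→D 3·11=33. Service cost 548.
{B, D}: service cost 551
{C, E}: service cost 593
Among all 10 size-2 choices, {D, E} is lowest.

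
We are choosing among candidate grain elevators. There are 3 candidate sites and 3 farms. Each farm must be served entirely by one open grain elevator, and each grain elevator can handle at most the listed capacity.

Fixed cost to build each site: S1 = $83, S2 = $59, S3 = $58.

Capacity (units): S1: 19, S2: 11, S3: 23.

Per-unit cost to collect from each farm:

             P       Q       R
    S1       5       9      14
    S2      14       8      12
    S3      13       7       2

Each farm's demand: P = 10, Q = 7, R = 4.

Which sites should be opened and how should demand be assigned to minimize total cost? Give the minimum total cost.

Open {S3}: P→S3 13·10=130, Q→S3 7·7=49, R→S3 2·4=8.
Loads: S3 carries 21/23. Service 187; fixed 58; total 245.
Next best feasible plan costs 248.

Minimum total cost: 245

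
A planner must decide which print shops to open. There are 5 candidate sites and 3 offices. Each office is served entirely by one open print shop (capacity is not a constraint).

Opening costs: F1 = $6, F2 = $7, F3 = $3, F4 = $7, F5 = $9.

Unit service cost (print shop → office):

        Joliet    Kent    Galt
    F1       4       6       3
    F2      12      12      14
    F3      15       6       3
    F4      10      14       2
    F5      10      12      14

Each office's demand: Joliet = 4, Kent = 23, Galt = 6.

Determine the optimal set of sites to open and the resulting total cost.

Open F1 only; minimum total cost 178.

For any fixed open set, each office goes to its cheapest open site; total = fixed + service.
{F1}: Joliet→F1 4·4=16, Kent→F1 6·23=138, Galt→F1 3·6=18. Service 172; fixed 6; total 178.
{F1, F4}: Joliet→F1 4·4=16, Kent→F1 6·23=138, Galt→F4 2·6=12. Service 166; fixed 13; total 179.
{F1, F3}: Joliet→F1 4·4=16, Kent→F1 6·23=138, Galt→F1 3·6=18. Service 172; fixed 9; total 181.
{F1, F2, F3, F4, F5}: service 166 + fixed 32 = 198
No other subset beats 178.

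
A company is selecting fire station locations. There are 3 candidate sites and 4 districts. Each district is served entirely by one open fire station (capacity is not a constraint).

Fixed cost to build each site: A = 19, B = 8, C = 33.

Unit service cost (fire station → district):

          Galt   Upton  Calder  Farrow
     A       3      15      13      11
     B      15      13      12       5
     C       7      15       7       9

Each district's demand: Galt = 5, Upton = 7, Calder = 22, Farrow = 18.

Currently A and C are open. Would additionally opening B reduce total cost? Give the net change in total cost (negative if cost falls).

Yes — net change −78 (cost falls by 78).

Current service cost with {A, C}: 436.
Adding B: each district re-picks its cheapest; new service cost 350, saving 86.
Extra fixed cost: 8. Net change = 8 − 86 = -78.
(Totals: 488 → 410.)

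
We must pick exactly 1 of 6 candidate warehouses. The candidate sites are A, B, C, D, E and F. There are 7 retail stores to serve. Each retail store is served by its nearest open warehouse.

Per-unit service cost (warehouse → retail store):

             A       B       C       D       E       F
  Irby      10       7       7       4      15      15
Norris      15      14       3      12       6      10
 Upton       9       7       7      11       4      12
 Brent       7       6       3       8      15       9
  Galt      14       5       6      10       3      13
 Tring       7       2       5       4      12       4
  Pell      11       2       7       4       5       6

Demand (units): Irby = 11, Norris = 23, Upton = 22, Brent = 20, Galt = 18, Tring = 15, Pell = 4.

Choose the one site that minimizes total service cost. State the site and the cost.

With exactly 1 open, each retail store uses its cheapest among the chosen.
{C}: Irby→C 7·11=77, Norris→C 3·23=69, Upton→C 7·22=154, Brent→C 3·20=60, Galt→C 6·18=108, Tring→C 5·15=75, Pell→C 7·4=28. Service cost 571.
{B}: service cost 801
{E}: service cost 945
Among all 6 size-1 choices, {C} is lowest.

Choose C only; total service cost 571.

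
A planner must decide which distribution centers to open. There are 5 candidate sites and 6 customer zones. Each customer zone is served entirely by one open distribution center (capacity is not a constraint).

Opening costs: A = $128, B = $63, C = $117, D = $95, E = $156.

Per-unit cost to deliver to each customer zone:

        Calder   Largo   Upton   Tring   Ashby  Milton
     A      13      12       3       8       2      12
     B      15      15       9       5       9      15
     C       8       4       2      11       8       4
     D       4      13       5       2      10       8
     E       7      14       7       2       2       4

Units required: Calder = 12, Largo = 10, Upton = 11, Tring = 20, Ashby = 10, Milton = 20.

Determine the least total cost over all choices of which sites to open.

For any fixed open set, each customer zone goes to its cheapest open site; total = fixed + service.
{C, D}: Calder→D 4·12=48, Largo→C 4·10=40, Upton→C 2·11=22, Tring→D 2·20=40, Ashby→C 8·10=80, Milton→C 4·20=80. Service 310; fixed 212; total 522.
{C, E}: service 286 + fixed 273 = 559
{B, C, D}: service 310 + fixed 275 = 585
{A, B, C, D, E}: service 250 + fixed 559 = 809
No other subset beats 522.

Minimum total cost: 522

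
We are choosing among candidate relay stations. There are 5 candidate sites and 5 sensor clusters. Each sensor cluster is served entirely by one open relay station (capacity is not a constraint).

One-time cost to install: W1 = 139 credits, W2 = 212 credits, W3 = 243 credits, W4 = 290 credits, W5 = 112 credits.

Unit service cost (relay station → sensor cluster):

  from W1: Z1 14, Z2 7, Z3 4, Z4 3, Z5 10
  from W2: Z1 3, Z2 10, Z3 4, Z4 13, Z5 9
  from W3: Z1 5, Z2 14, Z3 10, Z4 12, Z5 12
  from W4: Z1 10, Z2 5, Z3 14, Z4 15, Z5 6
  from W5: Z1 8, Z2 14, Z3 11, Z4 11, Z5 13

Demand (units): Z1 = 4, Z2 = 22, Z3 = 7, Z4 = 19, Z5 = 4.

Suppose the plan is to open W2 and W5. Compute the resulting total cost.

Each sensor cluster is assigned to its cheapest site among the open ones.
{W2, W5}: Z1→W2 3·4=12, Z2→W2 10·22=220, Z3→W2 4·7=28, Z4→W5 11·19=209, Z5→W2 9·4=36. Service 505; fixed 324; total 829.

Total cost: 829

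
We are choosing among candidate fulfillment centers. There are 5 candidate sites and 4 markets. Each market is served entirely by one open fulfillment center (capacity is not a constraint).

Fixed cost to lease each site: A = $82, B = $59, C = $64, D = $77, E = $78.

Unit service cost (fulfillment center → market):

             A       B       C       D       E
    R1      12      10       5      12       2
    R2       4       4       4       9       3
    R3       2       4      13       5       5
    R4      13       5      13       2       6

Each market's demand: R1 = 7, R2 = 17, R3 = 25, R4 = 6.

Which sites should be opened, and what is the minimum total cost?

For any fixed open set, each market goes to its cheapest open site; total = fixed + service.
{E}: R1→E 2·7=14, R2→E 3·17=51, R3→E 5·25=125, R4→E 6·6=36. Service 226; fixed 78; total 304.
{A, E}: service 151 + fixed 160 = 311
{B}: R1→B 10·7=70, R2→B 4·17=68, R3→B 4·25=100, R4→B 5·6=30. Service 268; fixed 59; total 327.
{A, B, C, D, E}: R1→E 2·7=14, R2→E 3·17=51, R3→A 2·25=50, R4→D 2·6=12. Service 127; fixed 360; total 487.
No other subset beats 304.

Open E only; minimum total cost 304.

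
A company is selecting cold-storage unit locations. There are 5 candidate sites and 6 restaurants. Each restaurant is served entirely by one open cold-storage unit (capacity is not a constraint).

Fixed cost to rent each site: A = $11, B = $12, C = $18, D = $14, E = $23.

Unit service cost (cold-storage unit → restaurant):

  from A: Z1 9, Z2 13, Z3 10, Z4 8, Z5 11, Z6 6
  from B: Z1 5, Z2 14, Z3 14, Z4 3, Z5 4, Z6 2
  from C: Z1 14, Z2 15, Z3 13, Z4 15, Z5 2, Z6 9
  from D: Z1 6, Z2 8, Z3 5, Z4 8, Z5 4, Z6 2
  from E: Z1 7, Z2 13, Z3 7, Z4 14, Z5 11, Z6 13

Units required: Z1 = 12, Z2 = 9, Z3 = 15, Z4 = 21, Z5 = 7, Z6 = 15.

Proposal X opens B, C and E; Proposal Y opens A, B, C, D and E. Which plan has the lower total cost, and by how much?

Proposal Y is cheaper by 50.

Proposal X: {B, C, E}: Z1→B 5·12=60, Z2→E 13·9=117, Z3→E 7·15=105, Z4→B 3·21=63, Z5→C 2·7=14, Z6→B 2·15=30. Service 389; fixed 53; total 442.
Proposal Y: {A, B, C, D, E}: Z1→B 5·12=60, Z2→D 8·9=72, Z3→D 5·15=75, Z4→B 3·21=63, Z5→C 2·7=14, Z6→B 2·15=30. Service 314; fixed 78; total 392.
Difference: |442 − 392| = 50.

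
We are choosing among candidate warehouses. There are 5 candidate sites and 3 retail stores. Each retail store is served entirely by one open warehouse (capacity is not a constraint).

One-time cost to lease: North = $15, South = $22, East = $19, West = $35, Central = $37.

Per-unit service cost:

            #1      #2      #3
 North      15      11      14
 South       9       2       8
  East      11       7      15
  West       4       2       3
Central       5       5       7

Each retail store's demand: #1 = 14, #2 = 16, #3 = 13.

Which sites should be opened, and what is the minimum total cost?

For any fixed open set, each retail store goes to its cheapest open site; total = fixed + service.
{West}: #1→West 4·14=56, #2→West 2·16=32, #3→West 3·13=39. Service 127; fixed 35; total 162.
{North, West}: #1→West 4·14=56, #2→West 2·16=32, #3→West 3·13=39. Service 127; fixed 50; total 177.
{East, West}: #1→West 4·14=56, #2→West 2·16=32, #3→West 3·13=39. Service 127; fixed 54; total 181.
{North, South, East, West, Central}: service 127 + fixed 128 = 255
No other subset beats 162.

Open West only; minimum total cost 162.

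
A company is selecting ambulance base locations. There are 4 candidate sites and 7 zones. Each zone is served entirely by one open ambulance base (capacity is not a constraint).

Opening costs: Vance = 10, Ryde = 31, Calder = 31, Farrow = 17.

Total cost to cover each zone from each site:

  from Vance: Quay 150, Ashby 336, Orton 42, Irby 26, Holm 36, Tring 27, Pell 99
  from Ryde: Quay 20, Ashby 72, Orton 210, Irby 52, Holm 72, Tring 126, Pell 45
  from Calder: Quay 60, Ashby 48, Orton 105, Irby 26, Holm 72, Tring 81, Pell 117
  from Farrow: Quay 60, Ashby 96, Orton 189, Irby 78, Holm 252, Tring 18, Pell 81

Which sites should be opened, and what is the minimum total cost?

Open Vance and Ryde; minimum total cost 309.

For any fixed open set, each zone goes to its cheapest open site; total = fixed + service.
{Vance, Ryde}: Quay→Ryde 20, Ashby→Ryde 72, Orton→Vance 42, Irby→Vance 26, Holm→Vance 36, Tring→Vance 27, Pell→Ryde 45. Service 268; fixed 41; total 309.
{Vance, Ryde, Calder}: Quay→Ryde 20, Ashby→Calder 48, Orton→Vance 42, Irby→Vance 26, Holm→Vance 36, Tring→Vance 27, Pell→Ryde 45. Service 244; fixed 72; total 316.
{Vance, Ryde, Farrow}: Quay→Ryde 20, Ashby→Ryde 72, Orton→Vance 42, Irby→Vance 26, Holm→Vance 36, Tring→Farrow 18, Pell→Ryde 45. Service 259; fixed 58; total 317.
{Vance, Ryde, Calder, Farrow}: Quay→Ryde 20, Ashby→Calder 48, Orton→Vance 42, Irby→Vance 26, Holm→Vance 36, Tring→Farrow 18, Pell→Ryde 45. Service 235; fixed 89; total 324.
No other subset beats 309.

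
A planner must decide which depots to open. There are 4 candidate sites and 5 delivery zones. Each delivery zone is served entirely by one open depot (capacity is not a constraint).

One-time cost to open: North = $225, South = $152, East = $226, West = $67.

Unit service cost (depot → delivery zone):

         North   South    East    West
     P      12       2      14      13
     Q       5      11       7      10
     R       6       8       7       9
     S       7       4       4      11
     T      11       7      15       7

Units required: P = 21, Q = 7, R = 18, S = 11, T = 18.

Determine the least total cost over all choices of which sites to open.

For any fixed open set, each delivery zone goes to its cheapest open site; total = fixed + service.
{South}: P→South 2·21=42, Q→South 11·7=77, R→South 8·18=144, S→South 4·11=44, T→South 7·18=126. Service 433; fixed 152; total 585.
{South, West}: P→South 2·21=42, Q→West 10·7=70, R→South 8·18=144, S→South 4·11=44, T→South 7·18=126. Service 426; fixed 219; total 645.
{North, South}: service 355 + fixed 377 = 732
{North, South, East, West}: service 355 + fixed 670 = 1025
No other subset beats 585.

Minimum total cost: 585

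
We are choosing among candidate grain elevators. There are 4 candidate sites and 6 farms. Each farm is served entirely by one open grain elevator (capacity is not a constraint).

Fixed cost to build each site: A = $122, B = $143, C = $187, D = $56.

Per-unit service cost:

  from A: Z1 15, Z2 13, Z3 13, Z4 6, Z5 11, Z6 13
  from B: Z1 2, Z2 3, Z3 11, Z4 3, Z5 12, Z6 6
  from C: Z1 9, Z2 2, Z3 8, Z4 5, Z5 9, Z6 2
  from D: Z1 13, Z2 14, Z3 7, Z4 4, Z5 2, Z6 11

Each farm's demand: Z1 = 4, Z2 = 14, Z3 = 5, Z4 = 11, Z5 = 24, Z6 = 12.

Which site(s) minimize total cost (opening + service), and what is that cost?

For any fixed open set, each farm goes to its cheapest open site; total = fixed + service.
{B, D}: Z1→B 2·4=8, Z2→B 3·14=42, Z3→D 7·5=35, Z4→B 3·11=33, Z5→D 2·24=48, Z6→B 6·12=72. Service 238; fixed 199; total 437.
{C, D}: service 215 + fixed 243 = 458
{A, B, D}: Z1→B 2·4=8, Z2→B 3·14=42, Z3→D 7·5=35, Z4→B 3·11=33, Z5→D 2·24=48, Z6→B 6·12=72. Service 238; fixed 321; total 559.
{A, B, C, D}: service 176 + fixed 508 = 684
(All 15 nonempty subsets were checked; B and D is lowest.)

Open B and D; minimum total cost 437.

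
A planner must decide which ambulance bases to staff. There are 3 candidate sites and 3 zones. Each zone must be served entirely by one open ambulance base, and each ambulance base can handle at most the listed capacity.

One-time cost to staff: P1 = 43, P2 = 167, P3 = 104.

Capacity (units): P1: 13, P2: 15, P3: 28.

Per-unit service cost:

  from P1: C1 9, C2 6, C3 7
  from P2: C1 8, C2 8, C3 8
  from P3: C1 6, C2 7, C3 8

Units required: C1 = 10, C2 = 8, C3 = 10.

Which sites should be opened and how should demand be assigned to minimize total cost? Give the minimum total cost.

Open {P3}: C1→P3 6·10=60, C2→P3 7·8=56, C3→P3 8·10=80.
Loads: P3 carries 28/28. Service 196; fixed 104; total 300.
Next best feasible plan costs 333.

Minimum total cost: 300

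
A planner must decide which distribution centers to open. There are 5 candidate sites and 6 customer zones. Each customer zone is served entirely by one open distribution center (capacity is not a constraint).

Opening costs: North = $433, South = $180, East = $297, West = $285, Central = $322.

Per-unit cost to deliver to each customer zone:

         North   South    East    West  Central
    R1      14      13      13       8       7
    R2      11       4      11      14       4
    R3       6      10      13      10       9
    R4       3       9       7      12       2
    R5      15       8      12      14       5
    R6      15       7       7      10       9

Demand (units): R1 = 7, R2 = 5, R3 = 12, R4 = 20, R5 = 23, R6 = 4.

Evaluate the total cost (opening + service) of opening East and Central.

Each customer zone is assigned to its cheapest site among the open ones.
{East, Central}: R1→Central 7·7=49, R2→Central 4·5=20, R3→Central 9·12=108, R4→Central 2·20=40, R5→Central 5·23=115, R6→East 7·4=28. Service 360; fixed 619; total 979.

Total cost: 979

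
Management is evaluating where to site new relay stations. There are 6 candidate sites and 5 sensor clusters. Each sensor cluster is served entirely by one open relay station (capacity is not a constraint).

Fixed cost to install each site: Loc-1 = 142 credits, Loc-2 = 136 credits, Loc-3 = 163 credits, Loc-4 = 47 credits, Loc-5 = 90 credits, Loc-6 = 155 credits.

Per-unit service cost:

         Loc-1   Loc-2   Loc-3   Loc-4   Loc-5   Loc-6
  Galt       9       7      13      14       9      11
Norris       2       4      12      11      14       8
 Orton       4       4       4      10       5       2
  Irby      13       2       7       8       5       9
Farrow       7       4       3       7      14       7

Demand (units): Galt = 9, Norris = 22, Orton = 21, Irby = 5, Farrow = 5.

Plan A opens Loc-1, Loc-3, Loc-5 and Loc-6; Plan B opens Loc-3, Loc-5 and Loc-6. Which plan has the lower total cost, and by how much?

Plan B is cheaper by 10.

Plan A: {Loc-1, Loc-3, Loc-5, Loc-6}: Galt→Loc-1 9·9=81, Norris→Loc-1 2·22=44, Orton→Loc-6 2·21=42, Irby→Loc-5 5·5=25, Farrow→Loc-3 3·5=15. Service 207; fixed 550; total 757.
Plan B: {Loc-3, Loc-5, Loc-6}: Galt→Loc-5 9·9=81, Norris→Loc-6 8·22=176, Orton→Loc-6 2·21=42, Irby→Loc-5 5·5=25, Farrow→Loc-3 3·5=15. Service 339; fixed 408; total 747.
Difference: |757 − 747| = 10.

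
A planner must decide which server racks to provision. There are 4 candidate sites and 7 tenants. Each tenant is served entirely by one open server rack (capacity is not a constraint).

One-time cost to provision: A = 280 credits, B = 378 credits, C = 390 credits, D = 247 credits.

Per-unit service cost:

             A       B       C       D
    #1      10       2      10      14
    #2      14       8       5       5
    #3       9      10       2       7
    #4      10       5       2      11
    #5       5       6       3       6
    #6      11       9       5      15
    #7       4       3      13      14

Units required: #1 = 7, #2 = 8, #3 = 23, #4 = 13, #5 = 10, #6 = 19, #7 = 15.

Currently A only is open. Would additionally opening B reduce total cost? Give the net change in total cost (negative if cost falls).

Current service cost with {A}: 838.
Adding B: each tenant re-picks its cheapest; new service cost 616, saving 222.
Extra fixed cost: 378. Net change = 378 − 222 = 156.
(Totals: 1118 → 1274.)

No — net change +156 (cost rises by 156).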